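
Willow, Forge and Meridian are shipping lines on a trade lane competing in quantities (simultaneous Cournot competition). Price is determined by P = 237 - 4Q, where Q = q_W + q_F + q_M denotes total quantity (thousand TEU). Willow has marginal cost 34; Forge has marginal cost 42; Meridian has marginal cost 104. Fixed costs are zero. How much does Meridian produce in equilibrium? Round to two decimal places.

Willow's profit: π_W = (237 - 4Q)q_W - (34q_W). Setting ∂π_W/∂q_W = 0: 203 - 8q_W - 4(q_F + q_M) = 0.
Forge's first-order condition: 195 - 8q_F - 4(q_W + q_M) = 0.
Meridian's profit: π_M = (237 - 4Q)q_M - (104q_M). Setting ∂π_M/∂q_M = 0: 133 - 8q_M - 4(q_W + q_F) = 0.
Adding the 3 conditions: 531 − 8Q − 8Q = 0, i.e. Q = 531/16.
Back-substituting: q_W = (203 − 531/4)/4 = 281/16, q_F = (195 − 531/4)/4 = 249/16, q_M = (133 − 531/4)/4 = 1/16.

0.06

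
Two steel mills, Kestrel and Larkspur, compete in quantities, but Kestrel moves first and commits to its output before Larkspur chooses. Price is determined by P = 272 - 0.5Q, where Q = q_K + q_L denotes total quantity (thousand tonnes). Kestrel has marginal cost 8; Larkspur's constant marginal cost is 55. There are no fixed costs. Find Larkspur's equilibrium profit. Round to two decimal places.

The follower Larkspur best-responds to any q_K: π_L = (272 - 0.5Q)q_L - 55q_L.
Setting the follower's marginal profit to zero, 217 - (1/2)q_K - q_L = 0, i.e. q_L = (217 - (1/2)q_K).
Kestrel substitutes q_L(q_K) into its own profit: π_K = q_K(272 - (1/2)q_K - (217 - (1/2)q_K)/2) - 8q_K = (327/2 - (1/4)q_K)q_K - 8q_K.
Maximising: ∂π_K/∂q_K = 311/2 - (1/2)q_K = 0, giving q_K = 311.
Then q_L = (217 - (1/2)·311) = 123/2.
Price P = 272 - (1/2)·(745/2) = 343/4.
Larkspur's profit: (343/4 - 55)·(123/2) = 1891.1250.

1891.13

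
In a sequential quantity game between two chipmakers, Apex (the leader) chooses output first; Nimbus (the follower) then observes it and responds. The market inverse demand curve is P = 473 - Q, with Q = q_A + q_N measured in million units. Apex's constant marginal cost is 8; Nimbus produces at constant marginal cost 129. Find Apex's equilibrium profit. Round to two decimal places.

Solve by backward induction. Given q_A, the follower Nimbus maximises π_N = (473 - q_A - q_N)q_N - 129q_N.
∂π_N/∂q_N = 344 - q_A - 2q_N = 0 gives the reaction function q_N = (344 - q_A)/2.
Apex substitutes q_N(q_A) into its own profit: π_A = q_A(473 - q_A - (344 - q_A)/2) - 8q_A = (301 - (1/2)q_A)q_A - 8q_A.
Maximising: ∂π_A/∂q_A = 293 - q_A = 0, giving q_A = 293.
Then q_N = (344 - 293)/2 = 51/2.
Price P = 473 - 637/2 = 309/2.
Apex's profit: (309/2 - 8)·293 = 42924.5000.

42924.50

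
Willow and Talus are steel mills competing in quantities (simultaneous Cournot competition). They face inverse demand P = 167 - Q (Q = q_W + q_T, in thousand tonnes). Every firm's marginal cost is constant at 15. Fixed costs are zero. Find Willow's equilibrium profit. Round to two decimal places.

A representative firm's profit is π_i = q_i(167 - Q) - 15q_i.
First-order condition (treating rivals' output as given): 152 - 2q_i - q_j = 0.
By symmetry each firm produces the same amount; substituting q_j = q_i yields q_i = 152/3.
Price P = 167 - 304/3 = 197/3.
Willow's profit: (197/3 - 15)·(152/3) = 2567.1111.

2567.11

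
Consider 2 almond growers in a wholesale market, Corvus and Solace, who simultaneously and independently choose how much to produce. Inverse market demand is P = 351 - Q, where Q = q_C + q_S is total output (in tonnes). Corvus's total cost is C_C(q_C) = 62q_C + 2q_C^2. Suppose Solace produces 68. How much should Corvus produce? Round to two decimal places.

With the rival's output fixed at 68, Corvus's profit is π_C = (351 - 68 - q_C)q_C - (62q_C + 2q_C²) = (283 - q_C)q_C - (62q_C + 2q_C²).
∂π_C/∂q_C = 221 - 6q_C = 0, so q_C = 221/6.

36.83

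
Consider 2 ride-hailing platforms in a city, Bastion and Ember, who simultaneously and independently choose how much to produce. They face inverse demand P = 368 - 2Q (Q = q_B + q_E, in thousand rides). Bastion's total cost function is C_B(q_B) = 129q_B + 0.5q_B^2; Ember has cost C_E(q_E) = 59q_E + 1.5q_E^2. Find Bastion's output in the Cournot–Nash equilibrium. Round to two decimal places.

Bastion's profit: π_B = (368 - 2Q)q_B - (129q_B + (1/2)q_B²). Setting ∂π_B/∂q_B = 0: 239 - 5q_B - 2(q_E) = 0.
Ember's first-order condition: 309 - 7q_E - 2(q_B) = 0.
So q_B = (239 - 2q_E)/5 and q_E = (309 - 2q_B)/7.
Solving the pair: q_B = 1055/31, q_E = 1067/31.

34.03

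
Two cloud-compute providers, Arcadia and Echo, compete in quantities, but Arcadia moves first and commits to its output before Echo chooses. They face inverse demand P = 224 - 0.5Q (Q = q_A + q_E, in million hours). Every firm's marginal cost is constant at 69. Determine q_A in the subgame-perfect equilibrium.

The follower Echo best-responds to any q_A: π_E = (224 - 0.5Q)q_E - 69q_E.
Follower FOC: 155 - (1/2)q_A - q_E = 0, so q_E(q_A) = (155 - (1/2)q_A).
Arcadia substitutes q_E(q_A) into its own profit: π_A = q_A(224 - (1/2)q_A - (155 - (1/2)q_A)/2) - 69q_A = (293/2 - (1/4)q_A)q_A - 69q_A.
Maximising: ∂π_A/∂q_A = 155/2 - (1/2)q_A = 0, giving q_A = 155.
Then q_E = (155 - (1/2)·155) = 155/2.

155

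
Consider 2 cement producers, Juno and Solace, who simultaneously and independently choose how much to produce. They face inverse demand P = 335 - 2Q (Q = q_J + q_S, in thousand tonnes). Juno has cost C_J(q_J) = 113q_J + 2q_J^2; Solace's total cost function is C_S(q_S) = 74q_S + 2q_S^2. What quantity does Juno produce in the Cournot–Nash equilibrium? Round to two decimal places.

20.90

Juno's profit: π_J = (335 - 2Q)q_J - (113q_J + 2q_J²). Setting ∂π_J/∂q_J = 0: 222 - 8q_J - 2(q_S) = 0.
Solace's profit: π_S = (335 - 2Q)q_S - (74q_S + 2q_S²). Setting ∂π_S/∂q_S = 0: 261 - 8q_S - 2(q_J) = 0.
Best responses: q_J = (222 - 2q_S)/8, q_S = (261 - 2q_J)/8.
Solving the pair: q_J = 209/10, q_S = 137/5.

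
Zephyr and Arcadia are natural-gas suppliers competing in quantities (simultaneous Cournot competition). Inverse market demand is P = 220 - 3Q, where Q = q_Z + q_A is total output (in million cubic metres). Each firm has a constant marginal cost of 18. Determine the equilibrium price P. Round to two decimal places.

85.33

A representative firm's profit is π_i = q_i(220 - 3Q) - 18q_i.
Setting ∂π_i/∂q_i = 0 with rivals' quantities fixed: 202 - 6q_i - 3q_j = 0.
By symmetry each firm produces the same amount; substituting q_j = q_i yields q_i = 202/9.
Total output Q = 404/9, so price P = 220 - 3·(404/9) = 256/3.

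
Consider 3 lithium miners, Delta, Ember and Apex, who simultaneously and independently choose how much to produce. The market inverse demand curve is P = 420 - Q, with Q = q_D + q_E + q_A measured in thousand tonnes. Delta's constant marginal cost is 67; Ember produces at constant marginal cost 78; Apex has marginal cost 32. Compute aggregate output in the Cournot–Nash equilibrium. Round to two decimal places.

Delta's profit: π_D = (420 - Q)q_D - (67q_D). Setting ∂π_D/∂q_D = 0: 353 - 2q_D - (q_E + q_A) = 0.
Ember's profit: π_E = (420 - Q)q_E - (78q_E). Setting ∂π_E/∂q_E = 0: 342 - 2q_E - (q_D + q_A) = 0.
Apex's first-order condition: 388 - 2q_A - (q_D + q_E) = 0.
Summing all 3 equations gives 1083 − 4Q = 0, hence Q = 1083/4.
Back-substituting: q_D = (353 − 1083/4) = 329/4, q_E = (342 − 1083/4) = 285/4, q_A = (388 − 1083/4) = 469/4.
Total output Q = 329/4 + 285/4 + 469/4 = 1083/4.

270.75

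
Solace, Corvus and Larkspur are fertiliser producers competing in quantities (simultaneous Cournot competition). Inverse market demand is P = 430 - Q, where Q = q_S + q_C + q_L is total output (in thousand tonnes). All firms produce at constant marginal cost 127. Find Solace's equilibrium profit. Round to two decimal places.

A representative firm's profit is π_i = q_i(430 - Q) - 127q_i.
Setting ∂π_i/∂q_i = 0 with rivals' quantities fixed: 303 - 2q_i - Σ_{j≠i} q_j = 0.
By symmetry each firm produces the same amount; substituting Σ_{j≠i} q_j = 2q_i yields q_i = 303/4.
Price P = 430 - 909/4 = 811/4.
Solace's profit: (811/4 - 127)·(303/4) = 5738.0625.

5738.06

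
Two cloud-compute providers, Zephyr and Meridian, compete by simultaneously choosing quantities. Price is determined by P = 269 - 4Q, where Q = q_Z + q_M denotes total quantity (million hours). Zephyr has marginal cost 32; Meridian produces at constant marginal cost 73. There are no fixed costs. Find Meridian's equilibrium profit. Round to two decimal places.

667.36

Zephyr's profit: π_Z = (269 - 4Q)q_Z - (32q_Z). Setting ∂π_Z/∂q_Z = 0: 237 - 8q_Z - 4(q_M) = 0.
Meridian's profit: π_M = (269 - 4Q)q_M - (73q_M). Setting ∂π_M/∂q_M = 0: 196 - 8q_M - 4(q_Z) = 0.
Best responses: q_Z = (237 - 4q_M)/8, q_M = (196 - 4q_Z)/8.
Solving the pair: q_Z = 139/6, q_M = 155/12.
Price P = 269 - 4·(433/12) = 374/3.
Meridian's profit: (374/3 - 73)·(155/12) = 667.3611.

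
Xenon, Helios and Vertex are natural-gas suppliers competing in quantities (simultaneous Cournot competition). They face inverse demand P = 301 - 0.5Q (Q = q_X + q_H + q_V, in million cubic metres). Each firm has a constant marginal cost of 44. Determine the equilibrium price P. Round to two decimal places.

A representative firm's profit is π_i = q_i(301 - 0.5Q) - 44q_i.
Setting ∂π_i/∂q_i = 0 with rivals' quantities fixed: 257 - q_i - (1/2)·Σ_{j≠i} q_j = 0.
By symmetry each firm produces the same amount; substituting Σ_{j≠i} q_j = 2q_i yields q_i = 257/2.
Total output Q = 771/2, so price P = 301 - (1/2)·(771/2) = 433/4.

108.25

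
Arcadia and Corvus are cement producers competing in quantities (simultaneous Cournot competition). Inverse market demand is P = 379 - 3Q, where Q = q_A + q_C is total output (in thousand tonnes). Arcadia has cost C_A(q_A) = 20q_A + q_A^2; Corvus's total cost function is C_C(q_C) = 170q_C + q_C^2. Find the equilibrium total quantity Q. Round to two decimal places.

51.64

Arcadia's profit: π_A = (379 - 3Q)q_A - (20q_A + q_A²). Setting ∂π_A/∂q_A = 0: 359 - 8q_A - 3(q_C) = 0.
Corvus's first-order condition: 209 - 8q_C - 3(q_A) = 0.
Best responses: q_A = (359 - 3q_C)/8, q_C = (209 - 3q_A)/8.
Solving the pair: q_A = 449/11, q_C = 119/11.
Total output Q = 449/11 + 119/11 = 568/11.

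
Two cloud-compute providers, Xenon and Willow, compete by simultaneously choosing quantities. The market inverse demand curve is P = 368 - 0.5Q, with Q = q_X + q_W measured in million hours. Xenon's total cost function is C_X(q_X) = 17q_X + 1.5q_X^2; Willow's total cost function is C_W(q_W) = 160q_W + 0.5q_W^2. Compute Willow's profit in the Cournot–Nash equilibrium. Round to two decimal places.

7175.73

Xenon's profit: π_X = (368 - 0.5Q)q_X - (17q_X + (3/2)q_X²). Setting ∂π_X/∂q_X = 0: 351 - 4q_X - (1/2)(q_W) = 0.
Willow's first-order condition: 208 - 2q_W - (1/2)(q_X) = 0.
Best responses: q_X = (351 - (1/2)q_W)/4, q_W = (208 - (1/2)q_X)/2.
Substituting one into the other gives q_X = 77.1613 and q_W = 84.7097.
Price P = 368 - (1/2)·161.8710 = 287.0645.
Willow's profit: 287.0645·84.7097 - 160·84.7097 - (1/2)·84.7097² = 7175.7294.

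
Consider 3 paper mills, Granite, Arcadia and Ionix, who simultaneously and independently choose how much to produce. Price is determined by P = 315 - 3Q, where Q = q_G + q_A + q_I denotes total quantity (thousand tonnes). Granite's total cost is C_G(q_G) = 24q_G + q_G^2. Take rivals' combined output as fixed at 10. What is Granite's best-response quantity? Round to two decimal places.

32.63

With rivals' combined output fixed at 10, Granite's profit is π_G = (315 - 3·10 - 3q_G)q_G - (24q_G + q_G²) = (285 - 3q_G)q_G - (24q_G + q_G²).
∂π_G/∂q_G = 261 - 8q_G = 0, so q_G = 261/8.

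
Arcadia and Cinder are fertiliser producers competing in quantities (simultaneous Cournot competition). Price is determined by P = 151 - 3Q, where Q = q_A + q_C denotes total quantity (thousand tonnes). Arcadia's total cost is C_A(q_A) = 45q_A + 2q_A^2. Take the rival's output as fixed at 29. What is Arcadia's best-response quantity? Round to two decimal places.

1.90

With the rival's output fixed at 29, Arcadia's profit is π_A = (151 - 3·29 - 3q_A)q_A - (45q_A + 2q_A²) = (64 - 3q_A)q_A - (45q_A + 2q_A²).
∂π_A/∂q_A = 19 - 10q_A = 0, so q_A = 19/10.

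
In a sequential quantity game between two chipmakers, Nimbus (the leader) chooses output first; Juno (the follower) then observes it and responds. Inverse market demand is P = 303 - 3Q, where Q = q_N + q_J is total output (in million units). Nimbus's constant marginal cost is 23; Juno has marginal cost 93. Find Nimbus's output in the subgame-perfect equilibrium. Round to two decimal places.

Solve by backward induction. Given q_N, the follower Juno maximises π_J = (303 - 3q_N - 3q_J)q_J - 93q_J.
Setting the follower's marginal profit to zero, 210 - 3q_N - 6q_J = 0, i.e. q_J = (210 - 3q_N)/6.
Nimbus substitutes q_J(q_N) into its own profit: π_N = q_N(303 - 3q_N - (210 - 3q_N)/2) - 23q_N = (198 - (3/2)q_N)q_N - 23q_N.
The leader's first-order condition 175 - 3q_N = 0 yields q_N = 175/3.
Then q_J = (210 - 3·(175/3))/6 = 35/6.

58.33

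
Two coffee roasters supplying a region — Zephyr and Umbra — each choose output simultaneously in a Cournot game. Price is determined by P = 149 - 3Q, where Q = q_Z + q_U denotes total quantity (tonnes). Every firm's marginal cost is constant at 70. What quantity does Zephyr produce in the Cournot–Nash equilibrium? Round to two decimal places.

Each firm earns π_i = (149 - 3Q)q_i - 70q_i.
Setting ∂π_i/∂q_i = 0 with rivals' quantities fixed: 79 - 6q_i - 3q_j = 0.
By symmetry each firm produces the same amount; substituting q_j = q_i yields q_i = 79/9.

8.78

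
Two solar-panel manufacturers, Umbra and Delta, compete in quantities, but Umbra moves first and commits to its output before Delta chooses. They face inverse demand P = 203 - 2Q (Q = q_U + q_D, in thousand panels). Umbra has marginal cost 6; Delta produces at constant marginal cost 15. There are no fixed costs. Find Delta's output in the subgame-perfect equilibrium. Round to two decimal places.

The follower Delta best-responds to any q_U: π_D = (203 - 2Q)q_D - 15q_D.
∂π_D/∂q_D = 188 - 2q_U - 4q_D = 0 gives the reaction function q_D = (188 - 2q_U)/4.
The leader anticipates this reaction. Substituting into P = 203 - 2Q gives P = 109 - q_U, so π_U = (109 - q_U)q_U - 6q_U.
The leader's first-order condition 103 - 2q_U = 0 yields q_U = 103/2.
Then q_D = (188 - 2·(103/2))/4 = 85/4.

21.25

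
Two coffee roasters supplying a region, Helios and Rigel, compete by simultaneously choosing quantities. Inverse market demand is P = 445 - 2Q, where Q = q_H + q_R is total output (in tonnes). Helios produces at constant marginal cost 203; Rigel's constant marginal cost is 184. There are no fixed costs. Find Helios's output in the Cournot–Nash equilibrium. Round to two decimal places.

Helios's profit: π_H = (445 - 2Q)q_H - (203q_H). Setting ∂π_H/∂q_H = 0: 242 - 4q_H - 2(q_R) = 0.
Rigel's profit: π_R = (445 - 2Q)q_R - (184q_R). Setting ∂π_R/∂q_R = 0: 261 - 4q_R - 2(q_H) = 0.
Best responses: q_H = (242 - 2q_R)/4, q_R = (261 - 2q_H)/4.
Substituting one into the other gives q_H = 223/6 and q_R = 140/3.

37.17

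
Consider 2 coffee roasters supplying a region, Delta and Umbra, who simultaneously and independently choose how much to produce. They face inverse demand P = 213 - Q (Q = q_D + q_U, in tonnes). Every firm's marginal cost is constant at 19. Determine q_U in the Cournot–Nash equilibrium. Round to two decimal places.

Each firm earns π_i = (213 - Q)q_i - 19q_i.
First-order condition (treating rivals' output as given): 194 - 2q_i - q_j = 0.
With identical firms every q_j equals q_i, so q_j = q_i and 194 = 3q_i, giving q_i = 194/3.

64.67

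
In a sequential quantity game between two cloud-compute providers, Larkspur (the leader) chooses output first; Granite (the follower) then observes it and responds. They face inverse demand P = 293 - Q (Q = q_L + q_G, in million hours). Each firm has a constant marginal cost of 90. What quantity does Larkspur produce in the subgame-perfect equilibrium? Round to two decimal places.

101.50

The follower Granite best-responds to any q_L: π_G = (293 - Q)q_G - 90q_G.
∂π_G/∂q_G = 203 - q_L - 2q_G = 0 gives the reaction function q_G = (203 - q_L)/2.
The leader anticipates this reaction. Substituting into P = 293 - Q gives P = 383/2 - (1/2)q_L, so π_L = (383/2 - (1/2)q_L)q_L - 90q_L.
The leader's first-order condition 203/2 - q_L = 0 yields q_L = 203/2.
Then q_G = (203 - 203/2)/2 = 203/4.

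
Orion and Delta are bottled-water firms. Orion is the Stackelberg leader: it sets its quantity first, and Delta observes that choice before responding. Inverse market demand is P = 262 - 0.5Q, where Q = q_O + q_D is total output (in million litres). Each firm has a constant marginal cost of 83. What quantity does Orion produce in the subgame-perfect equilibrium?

The follower Delta best-responds to any q_O: π_D = (262 - 0.5Q)q_D - 83q_D.
Setting the follower's marginal profit to zero, 179 - (1/2)q_O - q_D = 0, i.e. q_D = (179 - (1/2)q_O).
Orion substitutes q_D(q_O) into its own profit: π_O = q_O(262 - (1/2)q_O - (179 - (1/2)q_O)/2) - 83q_O = (345/2 - (1/4)q_O)q_O - 83q_O.
Leader FOC: 179/2 - (1/2)q_O = 0, so q_O = 179.
Then q_D = (179 - (1/2)·179) = 179/2.

179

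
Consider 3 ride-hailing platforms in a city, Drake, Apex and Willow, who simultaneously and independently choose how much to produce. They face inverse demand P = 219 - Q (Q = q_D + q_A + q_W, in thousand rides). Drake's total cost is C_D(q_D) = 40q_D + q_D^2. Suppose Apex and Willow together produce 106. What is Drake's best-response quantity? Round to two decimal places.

With rivals' combined output fixed at 106, Drake's profit is π_D = (219 - 106 - q_D)q_D - (40q_D + q_D²) = (113 - q_D)q_D - (40q_D + q_D²).
∂π_D/∂q_D = 73 - 4q_D = 0, so q_D = 73/4.

18.25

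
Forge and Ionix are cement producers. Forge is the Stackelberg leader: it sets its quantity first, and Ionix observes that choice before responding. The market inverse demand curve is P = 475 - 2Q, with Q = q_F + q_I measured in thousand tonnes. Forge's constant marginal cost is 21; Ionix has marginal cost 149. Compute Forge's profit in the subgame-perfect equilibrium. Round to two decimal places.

Solve by backward induction. Given q_F, the follower Ionix maximises π_I = (475 - 2q_F - 2q_I)q_I - 149q_I.
∂π_I/∂q_I = 326 - 2q_F - 4q_I = 0 gives the reaction function q_I = (326 - 2q_F)/4.
Forge substitutes q_I(q_F) into its own profit: π_F = q_F(475 - 2q_F - (326 - 2q_F)/2) - 21q_F = (312 - q_F)q_F - 21q_F.
The leader's first-order condition 291 - 2q_F = 0 yields q_F = 291/2.
Then q_I = (326 - 2·(291/2))/4 = 35/4.
Price P = 475 - 2·(617/4) = 333/2.
Forge's profit: (333/2 - 21)·(291/2) = 21170.2500.

21170.25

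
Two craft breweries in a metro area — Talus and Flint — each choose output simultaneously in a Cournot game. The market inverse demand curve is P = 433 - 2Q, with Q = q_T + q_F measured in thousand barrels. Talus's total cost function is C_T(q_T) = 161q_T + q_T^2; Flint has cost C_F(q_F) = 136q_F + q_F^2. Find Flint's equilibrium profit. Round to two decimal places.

4490.17

Talus's profit: π_T = (433 - 2Q)q_T - (161q_T + q_T²). Setting ∂π_T/∂q_T = 0: 272 - 6q_T - 2(q_F) = 0.
Flint's first-order condition: 297 - 6q_F - 2(q_T) = 0.
Best responses: q_T = (272 - 2q_F)/6, q_F = (297 - 2q_T)/6.
Substituting one into the other gives q_T = 519/16 and q_F = 619/16.
Price P = 433 - 2·(569/8) = 1163/4.
Flint's profit: (1163/4)·(619/16) - 136·(619/16) - (619/16)² = 4490.1680.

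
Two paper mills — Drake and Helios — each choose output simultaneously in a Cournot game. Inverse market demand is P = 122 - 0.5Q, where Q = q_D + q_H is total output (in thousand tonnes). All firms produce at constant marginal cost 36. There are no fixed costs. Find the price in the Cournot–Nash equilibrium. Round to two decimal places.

64.67

Each firm earns π_i = (122 - 0.5Q)q_i - 36q_i.
Setting ∂π_i/∂q_i = 0 with rivals' quantities fixed: 86 - q_i - (1/2)q_j = 0.
With identical firms every q_j equals q_i, so q_j = q_i and 86 = (3/2)q_i, giving q_i = 172/3.
Total output Q = 344/3, so price P = 122 - (1/2)·(344/3) = 194/3.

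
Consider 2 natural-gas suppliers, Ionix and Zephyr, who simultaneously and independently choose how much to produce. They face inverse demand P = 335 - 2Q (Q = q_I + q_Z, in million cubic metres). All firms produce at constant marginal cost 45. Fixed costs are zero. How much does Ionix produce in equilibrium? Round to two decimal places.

A representative firm's profit is π_i = q_i(335 - 2Q) - 45q_i.
Setting ∂π_i/∂q_i = 0 with rivals' quantities fixed: 290 - 4q_i - 2q_j = 0.
By symmetry each firm produces the same amount; substituting q_j = q_i yields q_i = 290/6 = 145/3.

48.33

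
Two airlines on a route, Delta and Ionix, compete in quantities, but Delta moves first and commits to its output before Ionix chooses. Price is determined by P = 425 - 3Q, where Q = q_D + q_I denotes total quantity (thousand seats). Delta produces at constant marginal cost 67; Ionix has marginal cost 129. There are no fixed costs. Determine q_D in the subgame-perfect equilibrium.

70

The follower Ionix best-responds to any q_D: π_I = (425 - 3Q)q_I - 129q_I.
Follower FOC: 296 - 3q_D - 6q_I = 0, so q_I(q_D) = (296 - 3q_D)/6.
The leader anticipates this reaction. Substituting into P = 425 - 3Q gives P = 277 - (3/2)q_D, so π_D = (277 - (3/2)q_D)q_D - 67q_D.
The leader's first-order condition 210 - 3q_D = 0 yields q_D = 70.
Then q_I = (296 - 3·70)/6 = 43/3.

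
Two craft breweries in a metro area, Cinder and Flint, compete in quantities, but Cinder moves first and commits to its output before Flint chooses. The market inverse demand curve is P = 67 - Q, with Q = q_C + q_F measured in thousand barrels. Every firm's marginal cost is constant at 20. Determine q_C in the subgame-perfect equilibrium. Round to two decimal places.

Solve by backward induction. Given q_C, the follower Flint maximises π_F = (67 - q_C - q_F)q_F - 20q_F.
Follower FOC: 47 - q_C - 2q_F = 0, so q_F(q_C) = (47 - q_C)/2.
The leader anticipates this reaction. Substituting into P = 67 - Q gives P = 87/2 - (1/2)q_C, so π_C = (87/2 - (1/2)q_C)q_C - 20q_C.
Maximising: ∂π_C/∂q_C = 47/2 - q_C = 0, giving q_C = 47/2.
Then q_F = (47 - 47/2)/2 = 47/4.

23.50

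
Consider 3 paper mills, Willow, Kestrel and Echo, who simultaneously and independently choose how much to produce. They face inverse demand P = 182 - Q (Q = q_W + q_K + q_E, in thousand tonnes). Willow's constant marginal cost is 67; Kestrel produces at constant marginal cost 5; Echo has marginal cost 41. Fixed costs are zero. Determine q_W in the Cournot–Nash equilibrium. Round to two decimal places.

Willow's profit: π_W = (182 - Q)q_W - (67q_W). Setting ∂π_W/∂q_W = 0: 115 - 2q_W - (q_K + q_E) = 0.
Kestrel's profit: π_K = (182 - Q)q_K - (5q_K). Setting ∂π_K/∂q_K = 0: 177 - 2q_K - (q_W + q_E) = 0.
Echo's first-order condition: 141 - 2q_E - (q_W + q_K) = 0.
Adding the 3 first-order conditions: 433 − 4Q = 0, so Q = 433/4.
Back-substituting: q_W = (115 − 433/4) = 27/4, q_K = (177 − 433/4) = 275/4, q_E = (141 − 433/4) = 131/4.

6.75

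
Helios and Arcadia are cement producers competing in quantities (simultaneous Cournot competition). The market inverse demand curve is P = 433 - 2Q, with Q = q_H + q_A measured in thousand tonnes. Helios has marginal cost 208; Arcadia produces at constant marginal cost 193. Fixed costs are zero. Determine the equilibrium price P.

Helios's profit: π_H = (433 - 2Q)q_H - (208q_H). Setting ∂π_H/∂q_H = 0: 225 - 4q_H - 2(q_A) = 0.
Arcadia's profit: π_A = (433 - 2Q)q_A - (193q_A). Setting ∂π_A/∂q_A = 0: 240 - 4q_A - 2(q_H) = 0.
So q_H = (225 - 2q_A)/4 and q_A = (240 - 2q_H)/4.
Substituting one into the other gives q_H = 35 and q_A = 85/2.
Total output Q = 155/2, so price P = 433 - 2·(155/2) = 278.

278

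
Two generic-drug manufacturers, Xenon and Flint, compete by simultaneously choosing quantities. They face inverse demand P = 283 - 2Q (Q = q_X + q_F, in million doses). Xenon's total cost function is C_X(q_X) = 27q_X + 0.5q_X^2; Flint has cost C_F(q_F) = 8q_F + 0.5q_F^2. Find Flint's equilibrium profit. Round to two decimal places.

4222.05

Xenon's profit: π_X = (283 - 2Q)q_X - (27q_X + (1/2)q_X²). Setting ∂π_X/∂q_X = 0: 256 - 5q_X - 2(q_F) = 0.
Flint's profit: π_F = (283 - 2Q)q_F - (8q_F + (1/2)q_F²). Setting ∂π_F/∂q_F = 0: 275 - 5q_F - 2(q_X) = 0.
Rearranging gives the reaction functions q_X = (256 - 2q_F)/5 and q_F = (275 - 2q_X)/5.
Solving the pair: q_X = 730/21, q_F = 863/21.
Price P = 283 - 2·(531/7) = 919/7.
Flint's profit: (919/7)·(863/21) - 8·(863/21) - (1/2)(863/21)² = 4222.0465.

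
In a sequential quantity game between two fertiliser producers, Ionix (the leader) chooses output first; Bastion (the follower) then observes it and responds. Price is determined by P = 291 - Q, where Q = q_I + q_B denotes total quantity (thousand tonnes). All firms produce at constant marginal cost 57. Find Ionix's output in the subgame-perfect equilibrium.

117

The follower Bastion best-responds to any q_I: π_B = (291 - Q)q_B - 57q_B.
Follower FOC: 234 - q_I - 2q_B = 0, so q_B(q_I) = (234 - q_I)/2.
The leader anticipates this reaction. Substituting into P = 291 - Q gives P = 174 - (1/2)q_I, so π_I = (174 - (1/2)q_I)q_I - 57q_I.
Leader FOC: 117 - q_I = 0, so q_I = 117.
Then q_B = (234 - 117)/2 = 117/2.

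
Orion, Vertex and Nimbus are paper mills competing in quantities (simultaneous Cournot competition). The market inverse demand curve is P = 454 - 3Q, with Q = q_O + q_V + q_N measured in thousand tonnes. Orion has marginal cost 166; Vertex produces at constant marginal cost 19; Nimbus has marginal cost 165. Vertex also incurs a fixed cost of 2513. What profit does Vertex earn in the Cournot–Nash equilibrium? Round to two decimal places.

Orion's profit: π_O = (454 - 3Q)q_O - (166q_O). Setting ∂π_O/∂q_O = 0: 288 - 6q_O - 3(q_V + q_N) = 0.
Vertex's first-order condition: 435 - 6q_V - 3(q_O + q_N) = 0.
Nimbus's profit: π_N = (454 - 3Q)q_N - (165q_N). Setting ∂π_N/∂q_N = 0: 289 - 6q_N - 3(q_O + q_V) = 0.
Adding the 3 conditions: 1012 − 6Q − 6Q = 0, i.e. Q = 253/3.
Back-substituting: q_O = (288 − 253)/3 = 35/3, q_V = (435 − 253)/3 = 182/3, q_N = (289 − 253)/3 = 12.
Price P = 454 - 3·(253/3) = 201.
Vertex's profit: (201 - 19)·(182/3) - 2513 = 8528.3333.

8528.33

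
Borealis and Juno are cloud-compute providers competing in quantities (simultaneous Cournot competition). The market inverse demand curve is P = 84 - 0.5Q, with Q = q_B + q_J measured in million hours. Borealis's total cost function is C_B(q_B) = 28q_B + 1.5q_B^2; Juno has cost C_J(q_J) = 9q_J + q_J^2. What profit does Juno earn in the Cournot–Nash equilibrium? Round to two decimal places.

Borealis's profit: π_B = (84 - 0.5Q)q_B - (28q_B + (3/2)q_B²). Setting ∂π_B/∂q_B = 0: 56 - 4q_B - (1/2)(q_J) = 0.
Juno's first-order condition: 75 - 3q_J - (1/2)(q_B) = 0.
Rearranging gives the reaction functions q_B = (56 - (1/2)q_J)/4 and q_J = (75 - (1/2)q_B)/3.
Solving the pair: q_B = 522/47, q_J = 1088/47.
Price P = 84 - (1/2)·(1610/47) = 66.8723.
Juno's profit: 66.8723·(1088/47) - 9·(1088/47) - (1088/47)² = 803.8099.

803.81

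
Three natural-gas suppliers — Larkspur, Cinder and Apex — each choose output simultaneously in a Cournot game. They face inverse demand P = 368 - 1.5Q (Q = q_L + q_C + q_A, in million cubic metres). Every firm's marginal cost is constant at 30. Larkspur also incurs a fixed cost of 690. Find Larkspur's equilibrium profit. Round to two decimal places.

A representative firm's profit is π_i = q_i(368 - 1.5Q) - 30q_i.
First-order condition (treating rivals' output as given): 338 - 3q_i - (3/2)·Σ_{j≠i} q_j = 0.
With identical firms every q_j equals q_i, so Σ_{j≠i} q_j = 2q_i and 338 = 6q_i, giving q_i = 169/3.
Price P = 368 - (3/2)·169 = 229/2.
Larkspur's profit: (229/2 - 30)·(169/3) - 690 = 4070.1667.

4070.17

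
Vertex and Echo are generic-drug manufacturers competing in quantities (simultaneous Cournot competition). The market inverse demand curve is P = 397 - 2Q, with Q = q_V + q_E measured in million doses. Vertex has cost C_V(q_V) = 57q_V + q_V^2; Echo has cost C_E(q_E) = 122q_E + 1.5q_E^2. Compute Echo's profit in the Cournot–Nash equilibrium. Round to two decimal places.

Vertex's profit: π_V = (397 - 2Q)q_V - (57q_V + q_V²). Setting ∂π_V/∂q_V = 0: 340 - 6q_V - 2(q_E) = 0.
Echo's profit: π_E = (397 - 2Q)q_E - (122q_E + (3/2)q_E²). Setting ∂π_E/∂q_E = 0: 275 - 7q_E - 2(q_V) = 0.
Rearranging gives the reaction functions q_V = (340 - 2q_E)/6 and q_E = (275 - 2q_V)/7.
Substituting one into the other gives q_V = 915/19 and q_E = 485/19.
Price P = 397 - 2·(1400/19) = 249.6316.
Echo's profit: 249.6316·(485/19) - 122·(485/19) - (3/2)(485/19)² = 2280.5748.

2280.57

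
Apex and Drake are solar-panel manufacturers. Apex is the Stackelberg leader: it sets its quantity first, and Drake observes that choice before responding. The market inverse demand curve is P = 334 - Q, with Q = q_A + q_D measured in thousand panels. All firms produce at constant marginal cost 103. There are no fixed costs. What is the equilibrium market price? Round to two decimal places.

160.75

Solve by backward induction. Given q_A, the follower Drake maximises π_D = (334 - q_A - q_D)q_D - 103q_D.
Setting the follower's marginal profit to zero, 231 - q_A - 2q_D = 0, i.e. q_D = (231 - q_A)/2.
Apex substitutes q_D(q_A) into its own profit: π_A = q_A(334 - q_A - (231 - q_A)/2) - 103q_A = (437/2 - (1/2)q_A)q_A - 103q_A.
The leader's first-order condition 231/2 - q_A = 0 yields q_A = 231/2.
Then q_D = (231 - 231/2)/2 = 231/4.
Total output Q = 693/4, so price P = 334 - 693/4 = 643/4.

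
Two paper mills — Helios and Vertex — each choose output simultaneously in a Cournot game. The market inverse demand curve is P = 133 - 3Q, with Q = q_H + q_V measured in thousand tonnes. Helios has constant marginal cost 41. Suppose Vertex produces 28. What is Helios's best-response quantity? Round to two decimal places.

1.33

With the rival's output fixed at 28, Helios's profit is π_H = (133 - 3·28 - 3q_H)q_H - (41q_H) = (49 - 3q_H)q_H - (41q_H).
∂π_H/∂q_H = 8 - 6q_H = 0, so q_H = 4/3.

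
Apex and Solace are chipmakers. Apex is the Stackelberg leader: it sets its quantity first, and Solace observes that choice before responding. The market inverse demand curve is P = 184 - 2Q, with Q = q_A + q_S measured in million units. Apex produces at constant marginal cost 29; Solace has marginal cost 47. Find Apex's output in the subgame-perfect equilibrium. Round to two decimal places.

43.25

Solve by backward induction. Given q_A, the follower Solace maximises π_S = (184 - 2q_A - 2q_S)q_S - 47q_S.
Setting the follower's marginal profit to zero, 137 - 2q_A - 4q_S = 0, i.e. q_S = (137 - 2q_A)/4.
The leader anticipates this reaction. Substituting into P = 184 - 2Q gives P = 231/2 - q_A, so π_A = (231/2 - q_A)q_A - 29q_A.
Leader FOC: 173/2 - 2q_A = 0, so q_A = 173/4.
Then q_S = (137 - 2·(173/4))/4 = 101/8.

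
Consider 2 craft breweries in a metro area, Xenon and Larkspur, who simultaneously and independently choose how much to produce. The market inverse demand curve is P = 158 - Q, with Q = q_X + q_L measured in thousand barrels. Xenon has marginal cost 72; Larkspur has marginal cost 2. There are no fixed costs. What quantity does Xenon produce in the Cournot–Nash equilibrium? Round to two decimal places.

5.33

Xenon's profit: π_X = (158 - Q)q_X - (72q_X). Setting ∂π_X/∂q_X = 0: 86 - 2q_X - (q_L) = 0.
Larkspur's first-order condition: 156 - 2q_L - (q_X) = 0.
Rearranging gives the reaction functions q_X = (86 - q_L)/2 and q_L = (156 - q_X)/2.
Substituting one into the other gives q_X = 16/3 and q_L = 226/3.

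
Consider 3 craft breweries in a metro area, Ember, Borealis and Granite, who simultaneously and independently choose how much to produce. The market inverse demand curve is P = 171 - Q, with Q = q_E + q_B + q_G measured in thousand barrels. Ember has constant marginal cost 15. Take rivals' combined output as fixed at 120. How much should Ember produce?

With rivals' combined output fixed at 120, Ember's profit is π_E = (171 - 120 - q_E)q_E - (15q_E) = (51 - q_E)q_E - (15q_E).
∂π_E/∂q_E = 36 - 2q_E = 0, so q_E = 18.

18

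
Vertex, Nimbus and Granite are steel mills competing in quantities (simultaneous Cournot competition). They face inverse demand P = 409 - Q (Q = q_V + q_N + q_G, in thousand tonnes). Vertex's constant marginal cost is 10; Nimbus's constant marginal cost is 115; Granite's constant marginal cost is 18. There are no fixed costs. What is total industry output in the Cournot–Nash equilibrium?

Vertex's profit: π_V = (409 - Q)q_V - (10q_V). Setting ∂π_V/∂q_V = 0: 399 - 2q_V - (q_N + q_G) = 0.
Nimbus's profit: π_N = (409 - Q)q_N - (115q_N). Setting ∂π_N/∂q_N = 0: 294 - 2q_N - (q_V + q_G) = 0.
Granite's first-order condition: 391 - 2q_G - (q_V + q_N) = 0.
Adding the 3 first-order conditions: 1084 − 4Q = 0, so Q = 271.
Back-substituting: q_V = (399 − 271) = 128, q_N = (294 − 271) = 23, q_G = (391 − 271) = 120.
Total output Q = 128 + 23 + 120 = 271.

271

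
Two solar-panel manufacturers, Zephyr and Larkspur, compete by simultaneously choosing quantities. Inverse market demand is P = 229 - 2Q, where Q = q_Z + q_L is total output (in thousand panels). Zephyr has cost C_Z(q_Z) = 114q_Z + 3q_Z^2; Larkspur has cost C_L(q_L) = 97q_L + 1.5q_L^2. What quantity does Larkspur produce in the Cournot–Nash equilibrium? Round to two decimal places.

Zephyr's profit: π_Z = (229 - 2Q)q_Z - (114q_Z + 3q_Z²). Setting ∂π_Z/∂q_Z = 0: 115 - 10q_Z - 2(q_L) = 0.
Larkspur's profit: π_L = (229 - 2Q)q_L - (97q_L + (3/2)q_L²). Setting ∂π_L/∂q_L = 0: 132 - 7q_L - 2(q_Z) = 0.
Rearranging gives the reaction functions q_Z = (115 - 2q_L)/10 and q_L = (132 - 2q_Z)/7.
Substituting one into the other gives q_Z = 541/66 and q_L = 545/33.

16.52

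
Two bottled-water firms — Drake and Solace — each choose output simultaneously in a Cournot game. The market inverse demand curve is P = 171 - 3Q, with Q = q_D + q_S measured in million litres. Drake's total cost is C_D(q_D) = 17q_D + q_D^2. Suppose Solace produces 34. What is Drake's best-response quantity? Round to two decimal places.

With the rival's output fixed at 34, Drake's profit is π_D = (171 - 3·34 - 3q_D)q_D - (17q_D + q_D²) = (69 - 3q_D)q_D - (17q_D + q_D²).
∂π_D/∂q_D = 52 - 8q_D = 0, so q_D = 13/2.

6.50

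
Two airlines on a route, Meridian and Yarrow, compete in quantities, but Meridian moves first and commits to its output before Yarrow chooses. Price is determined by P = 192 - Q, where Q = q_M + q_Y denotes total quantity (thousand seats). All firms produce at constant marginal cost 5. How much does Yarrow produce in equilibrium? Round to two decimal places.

46.75

The follower Yarrow best-responds to any q_M: π_Y = (192 - Q)q_Y - 5q_Y.
Follower FOC: 187 - q_M - 2q_Y = 0, so q_Y(q_M) = (187 - q_M)/2.
The leader anticipates this reaction. Substituting into P = 192 - Q gives P = 197/2 - (1/2)q_M, so π_M = (197/2 - (1/2)q_M)q_M - 5q_M.
Leader FOC: 187/2 - q_M = 0, so q_M = 187/2.
Then q_Y = (187 - 187/2)/2 = 187/4.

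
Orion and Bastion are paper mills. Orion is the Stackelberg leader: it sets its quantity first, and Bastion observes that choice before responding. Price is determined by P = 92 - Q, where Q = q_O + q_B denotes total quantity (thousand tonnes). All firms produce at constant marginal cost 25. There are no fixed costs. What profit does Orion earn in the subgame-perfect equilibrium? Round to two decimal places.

561.13

Solve by backward induction. Given q_O, the follower Bastion maximises π_B = (92 - q_O - q_B)q_B - 25q_B.
Follower FOC: 67 - q_O - 2q_B = 0, so q_B(q_O) = (67 - q_O)/2.
The leader anticipates this reaction. Substituting into P = 92 - Q gives P = 117/2 - (1/2)q_O, so π_O = (117/2 - (1/2)q_O)q_O - 25q_O.
Maximising: ∂π_O/∂q_O = 67/2 - q_O = 0, giving q_O = 67/2.
Then q_B = (67 - 67/2)/2 = 67/4.
Price P = 92 - 201/4 = 167/4.
Orion's profit: (167/4 - 25)·(67/2) = 561.1250.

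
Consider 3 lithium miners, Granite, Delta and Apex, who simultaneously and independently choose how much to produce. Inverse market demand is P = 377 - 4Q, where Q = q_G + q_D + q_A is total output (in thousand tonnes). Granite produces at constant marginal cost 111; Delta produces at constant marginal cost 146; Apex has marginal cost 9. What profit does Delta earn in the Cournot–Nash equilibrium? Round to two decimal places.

Granite's profit: π_G = (377 - 4Q)q_G - (111q_G). Setting ∂π_G/∂q_G = 0: 266 - 8q_G - 4(q_D + q_A) = 0.
Delta's profit: π_D = (377 - 4Q)q_D - (146q_D). Setting ∂π_D/∂q_D = 0: 231 - 8q_D - 4(q_G + q_A) = 0.
Apex's first-order condition: 368 - 8q_A - 4(q_G + q_D) = 0.
Adding the 3 first-order conditions: 865 − 16Q = 0, so Q = 865/16.
Back-substituting: q_G = (266 − 865/4)/4 = 199/16, q_D = (231 − 865/4)/4 = 59/16, q_A = (368 − 865/4)/4 = 607/16.
Price P = 377 - 4·(865/16) = 643/4.
Delta's profit: (643/4 - 146)·(59/16) = 54.3906.

54.39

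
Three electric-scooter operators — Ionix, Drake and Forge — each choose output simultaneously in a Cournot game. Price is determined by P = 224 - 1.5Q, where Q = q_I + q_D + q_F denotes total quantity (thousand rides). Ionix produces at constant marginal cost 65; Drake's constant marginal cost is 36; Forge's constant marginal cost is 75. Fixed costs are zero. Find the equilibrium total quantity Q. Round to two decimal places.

82.67

Ionix's profit: π_I = (224 - 1.5Q)q_I - (65q_I). Setting ∂π_I/∂q_I = 0: 159 - 3q_I - (3/2)(q_D + q_F) = 0.
Drake's first-order condition: 188 - 3q_D - (3/2)(q_I + q_F) = 0.
Forge's profit: π_F = (224 - 1.5Q)q_F - (75q_F). Setting ∂π_F/∂q_F = 0: 149 - 3q_F - (3/2)(q_I + q_D) = 0.
Summing all 3 equations gives 496 − 6Q = 0, hence Q = 248/3.
Back-substituting: q_I = (159 − 124)/(3/2) = 70/3, q_D = (188 − 124)/(3/2) = 128/3, q_F = (149 − 124)/(3/2) = 50/3.
Total output Q = 70/3 + 128/3 + 50/3 = 248/3.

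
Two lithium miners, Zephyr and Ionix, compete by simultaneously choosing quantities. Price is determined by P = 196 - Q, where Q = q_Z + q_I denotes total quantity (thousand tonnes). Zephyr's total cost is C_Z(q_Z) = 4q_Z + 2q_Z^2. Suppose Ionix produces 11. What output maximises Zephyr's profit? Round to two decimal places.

With the rival's output fixed at 11, Zephyr's profit is π_Z = (196 - 11 - q_Z)q_Z - (4q_Z + 2q_Z²) = (185 - q_Z)q_Z - (4q_Z + 2q_Z²).
∂π_Z/∂q_Z = 181 - 6q_Z = 0, so q_Z = 181/6.

30.17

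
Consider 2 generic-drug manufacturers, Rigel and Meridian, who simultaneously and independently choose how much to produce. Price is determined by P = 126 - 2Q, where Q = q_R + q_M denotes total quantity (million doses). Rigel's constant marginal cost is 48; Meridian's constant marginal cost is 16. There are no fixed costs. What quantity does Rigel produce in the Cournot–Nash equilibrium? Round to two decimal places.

7.67

Rigel's profit: π_R = (126 - 2Q)q_R - (48q_R). Setting ∂π_R/∂q_R = 0: 78 - 4q_R - 2(q_M) = 0.
Meridian's first-order condition: 110 - 4q_M - 2(q_R) = 0.
So q_R = (78 - 2q_M)/4 and q_M = (110 - 2q_R)/4.
Solving the pair: q_R = 23/3, q_M = 71/3.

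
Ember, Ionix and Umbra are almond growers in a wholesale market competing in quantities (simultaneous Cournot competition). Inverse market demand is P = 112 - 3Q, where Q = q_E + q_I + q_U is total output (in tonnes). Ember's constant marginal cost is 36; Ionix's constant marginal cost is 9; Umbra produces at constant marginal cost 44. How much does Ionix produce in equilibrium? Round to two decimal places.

Ember's profit: π_E = (112 - 3Q)q_E - (36q_E). Setting ∂π_E/∂q_E = 0: 76 - 6q_E - 3(q_I + q_U) = 0.
Ionix's first-order condition: 103 - 6q_I - 3(q_E + q_U) = 0.
Umbra's first-order condition: 68 - 6q_U - 3(q_E + q_I) = 0.
Adding the 3 first-order conditions: 247 − 12Q = 0, so Q = 247/12.
Back-substituting: q_E = (76 − 247/4)/3 = 19/4, q_I = (103 − 247/4)/3 = 55/4, q_U = (68 − 247/4)/3 = 25/12.

13.75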